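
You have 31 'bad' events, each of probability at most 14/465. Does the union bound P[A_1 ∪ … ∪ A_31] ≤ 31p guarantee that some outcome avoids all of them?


Union bound: P[∪_{i=1}^{31} A_i] ≤ Σ_i P[A_i] ≤ 31·p = 31·(14/465) = 14/15.
Numerically: 14/15 ≈ 0.93333.
Is 14/15 < 1? YES.
Since P[∪ A_i] ≤ 14/15 < 1, the complement has P[∩ A_i^c] ≥ 1 − 14/15 = 1/15 > 0, so some outcome avoids every A_i.

31·p = 14/15 ≈ 0.93333; existence CERTIFIED by the union bound.


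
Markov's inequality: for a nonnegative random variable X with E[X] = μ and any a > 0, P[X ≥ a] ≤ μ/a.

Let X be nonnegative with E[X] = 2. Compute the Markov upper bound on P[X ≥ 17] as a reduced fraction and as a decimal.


μ = E[X] = 2, a = 17.
Markov: P[X ≥ 17] ≤ μ/a = (2)/17 = 2/17.
Numerically: ≈ 0.117647.
(Since a = 17 > μ = 2.000000, the bound 2/17 is < 1 and informative.)

P[X ≥ 17] ≤ 2/17 ≈ 0.117647.


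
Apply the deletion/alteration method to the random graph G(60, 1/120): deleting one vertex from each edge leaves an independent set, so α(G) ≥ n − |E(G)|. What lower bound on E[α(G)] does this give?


E[|E(G)|] = C(60, 2)·p = 1770 · (1/120) = 59/4.
E[α(G)] ≥ n − E[|E(G)|] = 60 − 59/4 = 181/4.
Numerically: ≈ 45.25000.
(This is only a lower bound; the true E[α(G)] may be larger.)

E[α(G)] ≥ 181/4 ≈ 45.25000.


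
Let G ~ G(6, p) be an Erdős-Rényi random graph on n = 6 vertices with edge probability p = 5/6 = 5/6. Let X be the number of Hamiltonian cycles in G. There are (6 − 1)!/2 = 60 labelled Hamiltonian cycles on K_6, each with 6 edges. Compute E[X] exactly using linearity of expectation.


K_6 has (6 − 1)!/2 = 60 labelled Hamiltonian cycles.
For each such Hamiltonian cycle H, let X_H = 1 if all 6 edges of H are present in G. Then P[X_H = 1] = p^{6} = (5/6)^{6} = 15625/46656.
Summing the indicators: E[X] = Σ_H E[X_H] = 60 · p^{6} = 60 · 15625/46656 = 78125/3888.
Numerically: E[X] ≈ 20.09.

E[X] = 60 · (5/6)^{6} = 78125/3888 ≈ 20.09.


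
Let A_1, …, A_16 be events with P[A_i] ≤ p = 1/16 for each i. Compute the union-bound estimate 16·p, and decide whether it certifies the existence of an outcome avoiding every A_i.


Union bound: P[∪_{i=1}^{16} A_i] ≤ Σ_i P[A_i] ≤ 16·p = 16·(1/16) = 1.
Numerically: 1 ≈ 1.0000.
Is 1 < 1? NO.
Since the bound 1 is ≥ 1, the union bound is uninformative here; it does NOT by itself certify existence.

16·p = 1 ≈ 1.0000; existence NOT certified by the union bound.


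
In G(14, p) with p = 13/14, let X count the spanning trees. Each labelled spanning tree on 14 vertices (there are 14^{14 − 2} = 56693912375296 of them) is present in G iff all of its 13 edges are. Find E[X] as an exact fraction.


K_14 has 14^{14 − 2} = 56693912375296 labelled spanning trees.
For each such spanning tree H, let X_H = 1 if all 13 edges of H are present in G. Then P[X_H = 1] = p^{13} = (13/14)^{13} = 302875106592253/793714773254144.
Summing the indicators: E[X] = Σ_H E[X_H] = 56693912375296 · p^{13} = 56693912375296 · 302875106592253/793714773254144 = 302875106592253/14.
Numerically: E[X] ≈ 2.163e+13.

E[X] = 56693912375296 · (13/14)^{13} = 302875106592253/14 ≈ 2.163e+13.


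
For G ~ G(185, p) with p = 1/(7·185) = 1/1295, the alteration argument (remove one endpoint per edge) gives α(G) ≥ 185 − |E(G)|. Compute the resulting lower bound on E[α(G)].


E[|E(G)|] = C(185, 2)·p = 17020 · (1/1295) = 92/7.
E[α(G)] ≥ n − E[|E(G)|] = 185 − 92/7 = 1203/7.
Numerically: ≈ 171.8571.
(This is only a lower bound; the true E[α(G)] may be larger.)

E[α(G)] ≥ 1203/7 ≈ 171.8571.


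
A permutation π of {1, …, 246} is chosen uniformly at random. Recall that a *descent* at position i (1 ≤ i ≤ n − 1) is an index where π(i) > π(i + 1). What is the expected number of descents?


Write X = Σ X_I over i = 1, …, 245, with X_I the indicator of one descent.
There are 245 indicators.
For each fixed i, the pair (π(i), π(i+1)) is a uniformly random ordered pair of distinct values from {1, …, 246}; by symmetry P[π(i) > π(i+1)] = 1/2.
By linearity: E[X] = 245 · (1/2) = (246 − 1) · (1/2) = 245/2 ≈ 122.500.

E[X] = 245/2 = 122.500.


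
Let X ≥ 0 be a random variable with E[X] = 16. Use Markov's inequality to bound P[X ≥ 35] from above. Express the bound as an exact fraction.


μ = E[X] = 16, a = 35.
Markov: P[X ≥ 35] ≤ μ/a = (16)/35 = 16/35.
Numerically: ≈ 0.457.
(Since a = 35 > μ = 16.000, the bound 16/35 is < 1 and informative.)

P[X ≥ 35] ≤ 16/35 ≈ 0.457.


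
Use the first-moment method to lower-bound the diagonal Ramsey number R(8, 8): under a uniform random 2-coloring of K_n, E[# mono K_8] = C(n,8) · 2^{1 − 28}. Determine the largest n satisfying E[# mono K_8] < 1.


We need C(n, 8) · 2^{1 − 28} < 1, i.e. C(n, 8) < 2^{28 − 1} = 134217728.
Check values of n near the boundary:
  n = 37: C(37, 8) = 38608020; 38608020 < 134217728? YES
  n = 38: C(38, 8) = 48903492; 48903492 < 134217728? YES
  n = 39: C(39, 8) = 61523748; 61523748 < 134217728? YES
  n = 40: C(40, 8) = 76904685; 76904685 < 134217728? YES
  n = 41: C(41, 8) = 95548245; 95548245 < 134217728? YES
  n = 42: C(42, 8) = 118030185; 118030185 < 134217728? YES
  n = 43: C(43, 8) = 145008513; 145008513 < 134217728? NO
  n = 44: C(44, 8) = 177232627; 177232627 < 134217728? NO
The largest n with C(n, 8) < 134217728 is n = 42 (where E[X] = 118030185/134217728 ≈ 0.87939). Hence R(8, 8) > 42, i.e. R(8, 8) ≥ 43.

Largest n = 42; hence R(8, 8) > 42.


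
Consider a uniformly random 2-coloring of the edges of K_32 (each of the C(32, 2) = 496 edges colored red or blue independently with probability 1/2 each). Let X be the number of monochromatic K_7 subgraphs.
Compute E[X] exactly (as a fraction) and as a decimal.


Let X = Σ_S X_S over the C(32, 7) = 3365856 subsets S of size 7, where X_S = 1 if the K_7 on S is monochromatic.
For a fixed S, the K_7 on S has C(7, 2) = 21 edges. P[all 21 edges red] = (1/2)^21, and likewise for blue, so P[monochromatic] = 2·(1/2)^21 = 2^{1 − 21} = 1/1048576.
By linearity of expectation: E[X] = C(32, 7) · 2^{1 − 21} = 3365856 · 1/1048576 = 105183/32768.
Numerically: E[X] ≈ 3.210.

E[X] = C(32,7)·2^(1−C(7,2)) = 105183/32768 ≈ 3.210.


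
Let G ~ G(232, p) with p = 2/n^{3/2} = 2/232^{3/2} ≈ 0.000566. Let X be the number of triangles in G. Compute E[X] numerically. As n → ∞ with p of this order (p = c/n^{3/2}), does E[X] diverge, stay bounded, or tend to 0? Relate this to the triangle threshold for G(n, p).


Number of potential triangles: C(232, 3) = 2054360.
Each occurs with probability p³ ≈ (0.000566)³ ≈ 1.812984e-10.
By linearity: E[X] = C(232, 3)·p³ ≈ 2054360 · 1.812984e-10 ≈ 0.0004.
Since α = 3/2 > 1, p = c/n^{3/2} = o(1/n) is below the triangle threshold p ~ 1/n. Asymptotically E[X] ~ (c³/6)·n^{3(1−α)} = (2³/6)·n^{-1.5} → 0, so by Markov's inequality G has no triangles w.h.p.

E[X] ≈ 0.0004; in regime p = Θ(1/n^{3/2}) E[X] tends to 0 (below the triangle threshold p ~ 1/n).


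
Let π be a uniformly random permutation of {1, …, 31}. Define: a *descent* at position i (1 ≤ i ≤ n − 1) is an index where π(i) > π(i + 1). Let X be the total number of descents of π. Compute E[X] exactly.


Write X = Σ X_I over i = 1, …, 30, with X_I the indicator of one descent.
There are 30 indicators.
For each fixed i, the pair (π(i), π(i+1)) is a uniformly random ordered pair of distinct values from {1, …, 31}; by symmetry P[π(i) > π(i+1)] = 1/2.
By linearity: E[X] = 30 · (1/2) = (31 − 1) · (1/2) = 15 ≈ 15.0000.

E[X] = 15 = 15.0000.


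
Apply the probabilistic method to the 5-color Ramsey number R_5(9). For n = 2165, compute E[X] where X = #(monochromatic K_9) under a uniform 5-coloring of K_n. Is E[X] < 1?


E[X] = C(2165, 9) · 5^{1 − 36} = 2832220612024886803272630 · 5^{−35} = 2832220612024886803272630/2910383045673370361328125.
As a reduced fraction: E[X] = 566444122404977360654526/582076609134674072265625 ≈ 0.97314.
Is E[X] < 1? YES.
Since E[X] < 1, there exists a 5-coloring of K_{2165} with no monochromatic K_9; hence R_5(9) > 2165.

E[X] = 566444122404977360654526/582076609134674072265625 ≈ 0.97314; E[X] < 1, so R_5(9) > 2165.


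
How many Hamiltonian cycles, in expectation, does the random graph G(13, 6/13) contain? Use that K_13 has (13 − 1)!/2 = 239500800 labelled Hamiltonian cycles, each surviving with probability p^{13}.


K_13 has (13 − 1)!/2 = 239500800 labelled Hamiltonian cycles.
For each such Hamiltonian cycle H, let X_H = 1 if all 13 edges of H are present in G. Then P[X_H = 1] = p^{13} = (6/13)^{13} = 13060694016/302875106592253.
Summing the indicators: E[X] = Σ_H E[X_H] = 239500800 · p^{13} = 239500800 · 13060694016/302875106592253 = 3128046665387212800/302875106592253.
Numerically: E[X] ≈ 1.03e+04.

E[X] = 239500800 · (6/13)^{13} = 3128046665387212800/302875106592253 ≈ 1.03e+04.


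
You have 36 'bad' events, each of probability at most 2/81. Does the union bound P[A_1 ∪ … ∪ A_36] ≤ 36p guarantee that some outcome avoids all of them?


Union bound: P[∪_{i=1}^{36} A_i] ≤ Σ_i P[A_i] ≤ 36·p = 36·(2/81) = 8/9.
Numerically: 8/9 ≈ 0.888889.
Is 8/9 < 1? YES.
Since P[∪ A_i] ≤ 8/9 < 1, the complement has P[∩ A_i^c] ≥ 1 − 8/9 = 1/9 > 0, so some outcome avoids every A_i.

36·p = 8/9 ≈ 0.888889; existence CERTIFIED by the union bound.


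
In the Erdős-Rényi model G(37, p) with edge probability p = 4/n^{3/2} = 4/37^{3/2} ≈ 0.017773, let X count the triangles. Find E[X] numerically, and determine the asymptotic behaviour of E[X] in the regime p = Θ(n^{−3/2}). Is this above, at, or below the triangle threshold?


Number of potential triangles: C(37, 3) = 7770.
Each occurs with probability p³ ≈ (0.017773)³ ≈ 5.6139975e-06.
By linearity: E[X] = C(37, 3)·p³ ≈ 7770 · 5.6139975e-06 ≈ 0.04362.
Since α = 3/2 > 1, p = c/n^{3/2} = o(1/n) is below the triangle threshold p ~ 1/n. Asymptotically E[X] ~ (c³/6)·n^{3(1−α)} = (4³/6)·n^{-1.5} → 0, so by Markov's inequality G has no triangles w.h.p.

E[X] ≈ 0.04362; in regime p = Θ(1/n^{3/2}) E[X] tends to 0 (below the triangle threshold p ~ 1/n).


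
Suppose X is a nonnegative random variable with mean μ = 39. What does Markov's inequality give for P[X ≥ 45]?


μ = E[X] = 39, a = 45.
Markov: P[X ≥ 45] ≤ μ/a = (39)/45 = 13/15.
Numerically: ≈ 0.866667.
(Since a = 45 > μ = 39.000000, the bound 13/15 is < 1 and informative.)

P[X ≥ 45] ≤ 13/15 ≈ 0.866667.


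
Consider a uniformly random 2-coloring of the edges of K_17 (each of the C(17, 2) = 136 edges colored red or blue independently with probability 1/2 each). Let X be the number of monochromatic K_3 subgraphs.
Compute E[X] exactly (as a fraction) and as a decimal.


Let X = Σ_S X_S over the C(17, 3) = 680 subsets S of size 3, where X_S = 1 if the K_3 on S is monochromatic.
For a fixed S, the K_3 on S has C(3, 2) = 3 edges. P[all 3 edges red] = (1/2)^3, and likewise for blue, so P[monochromatic] = 2·(1/2)^3 = 2^{1 − 3} = 1/4.
Summing: E[X] = C(17, 3) · 2^{1 − 3} = 680 · 1/4 = 170.
Numerically: E[X] ≈ 170.000000.

E[X] = C(17,3)·2^(1−C(3,2)) = 170 ≈ 170.000000.


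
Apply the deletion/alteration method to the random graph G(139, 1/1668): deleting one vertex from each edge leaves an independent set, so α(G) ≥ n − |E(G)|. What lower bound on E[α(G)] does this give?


E[|E(G)|] = C(139, 2)·p = 9591 · (1/1668) = 23/4.
E[α(G)] ≥ n − E[|E(G)|] = 139 − 23/4 = 533/4.
Numerically: ≈ 133.250.
(This is only a lower bound; the true E[α(G)] may be larger.)

E[α(G)] ≥ 533/4 ≈ 133.250.


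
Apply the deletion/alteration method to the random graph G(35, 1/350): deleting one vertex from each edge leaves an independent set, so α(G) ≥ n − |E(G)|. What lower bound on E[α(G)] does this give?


E[|E(G)|] = C(35, 2)·p = 595 · (1/350) = 17/10.
E[α(G)] ≥ n − E[|E(G)|] = 35 − 17/10 = 333/10.
Numerically: ≈ 33.300000.
(This is only a lower bound; the true E[α(G)] may be larger.)

E[α(G)] ≥ 333/10 ≈ 33.300000.


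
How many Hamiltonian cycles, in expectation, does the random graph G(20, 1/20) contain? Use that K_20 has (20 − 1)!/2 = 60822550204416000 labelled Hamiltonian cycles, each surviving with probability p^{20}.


K_20 has (20 − 1)!/2 = 60822550204416000 labelled Hamiltonian cycles.
For each such Hamiltonian cycle H, let X_H = 1 if all 20 edges of H are present in G. Then P[X_H = 1] = p^{20} = (1/20)^{20} = 1/104857600000000000000000000.
By linearity of expectation: E[X] = Σ_H E[X_H] = 60822550204416000 · p^{20} = 60822550204416000 · 1/104857600000000000000000000 = 14849255421/25600000000000000000.
Numerically: E[X] ≈ 5.80049e-10.

E[X] = 60822550204416000 · (1/20)^{20} = 14849255421/25600000000000000000 ≈ 5.80049e-10.


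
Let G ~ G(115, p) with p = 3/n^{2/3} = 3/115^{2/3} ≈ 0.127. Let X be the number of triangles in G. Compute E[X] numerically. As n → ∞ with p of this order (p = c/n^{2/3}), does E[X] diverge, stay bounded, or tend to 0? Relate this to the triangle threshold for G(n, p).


Number of potential triangles: C(115, 3) = 246905.
Each occurs with probability p³ ≈ (0.127)³ ≈ 2.04159e-03.
By linearity: E[X] = C(115, 3)·p³ ≈ 246905 · 2.04159e-03 ≈ 504.078.
Since α = 2/3 < 1, p = c/n^{2/3} ≫ 1/n is above the triangle threshold p ~ 1/n. Asymptotically E[X] ~ (c³/6)·n^{3(1−α)} = (3³/6)·n^{1} → ∞; triangles are abundant w.h.p.

E[X] ≈ 504.078; in regime p = Θ(1/n^{2/3}) E[X] diverges (above the triangle threshold p ~ 1/n).


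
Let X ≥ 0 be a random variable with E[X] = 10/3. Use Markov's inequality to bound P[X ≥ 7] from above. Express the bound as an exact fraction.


μ = E[X] = 10/3, a = 7.
Markov: P[X ≥ 7] ≤ μ/a = (10/3)/7 = 10/21.
Numerically: ≈ 0.47619.
(Since a = 7 > μ = 3.33333, the bound 10/21 is < 1 and informative.)

P[X ≥ 7] ≤ 10/21 ≈ 0.47619.


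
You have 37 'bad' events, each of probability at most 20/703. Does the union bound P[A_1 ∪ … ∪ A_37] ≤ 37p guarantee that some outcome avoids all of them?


Union bound: P[∪_{i=1}^{37} A_i] ≤ Σ_i P[A_i] ≤ 37·p = 37·(20/703) = 20/19.
Numerically: 20/19 ≈ 1.0526316.
Is 20/19 < 1? NO.
Since the bound 20/19 is ≥ 1, the union bound is uninformative here; it does NOT by itself certify existence.

37·p = 20/19 ≈ 1.0526316; existence NOT certified by the union bound.


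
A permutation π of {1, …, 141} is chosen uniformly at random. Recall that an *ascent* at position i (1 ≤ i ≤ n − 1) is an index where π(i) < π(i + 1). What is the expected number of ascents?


Write X = Σ X_I over i = 1, …, 140, with X_I the indicator of one ascent.
There are 140 indicators.
For each fixed i, the pair (π(i), π(i+1)) is a uniformly random ordered pair of distinct values from {1, …, 141}; by symmetry P[π(i) < π(i+1)] = 1/2.
By linearity: E[X] = 140 · (1/2) = (141 − 1) · (1/2) = 70 ≈ 70.0000.

E[X] = 70 = 70.0000.


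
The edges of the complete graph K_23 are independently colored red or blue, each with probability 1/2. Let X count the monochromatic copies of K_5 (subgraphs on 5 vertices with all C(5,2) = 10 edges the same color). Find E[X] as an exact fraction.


Let X = Σ_S X_S over the C(23, 5) = 33649 subsets S of size 5, where X_S = 1 if the K_5 on S is monochromatic.
For a fixed S, the K_5 on S has C(5, 2) = 10 edges. P[all 10 edges red] = (1/2)^10, and likewise for blue, so P[monochromatic] = 2·(1/2)^10 = 2^{1 − 10} = 1/512.
By linearity: E[X] = C(23, 5) · 2^{1 − 10} = 33649 · 1/512 = 33649/512.
Numerically: E[X] ≈ 65.72070.

E[X] = C(23,5)·2^(1−C(5,2)) = 33649/512 ≈ 65.72070.


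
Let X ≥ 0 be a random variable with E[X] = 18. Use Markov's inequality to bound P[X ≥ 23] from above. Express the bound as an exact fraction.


μ = E[X] = 18, a = 23.
Markov: P[X ≥ 23] ≤ μ/a = (18)/23 = 18/23.
Numerically: ≈ 0.7826.
(Since a = 23 > μ = 18.0000, the bound 18/23 is < 1 and informative.)

P[X ≥ 23] ≤ 18/23 ≈ 0.7826.


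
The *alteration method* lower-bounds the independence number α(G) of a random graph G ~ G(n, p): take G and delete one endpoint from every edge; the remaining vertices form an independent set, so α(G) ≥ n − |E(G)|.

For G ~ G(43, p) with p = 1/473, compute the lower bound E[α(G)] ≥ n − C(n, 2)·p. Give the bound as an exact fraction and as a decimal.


E[|E(G)|] = C(43, 2)·p = 903 · (1/473) = 21/11.
E[α(G)] ≥ n − E[|E(G)|] = 43 − 21/11 = 452/11.
Numerically: ≈ 41.091.
(This is only a lower bound; the true E[α(G)] may be larger.)

E[α(G)] ≥ 452/11 ≈ 41.091.


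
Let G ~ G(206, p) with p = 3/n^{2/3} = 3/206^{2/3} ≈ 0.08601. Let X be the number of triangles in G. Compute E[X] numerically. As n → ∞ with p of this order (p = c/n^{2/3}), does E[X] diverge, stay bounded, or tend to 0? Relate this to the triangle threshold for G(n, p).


Number of potential triangles: C(206, 3) = 1435820.
Each occurs with probability p³ ≈ (0.08601)³ ≈ 6.362522e-04.
By linearity: E[X] = C(206, 3)·p³ ≈ 1435820 · 6.362522e-04 ≈ 913.5437.
Since α = 2/3 < 1, p = c/n^{2/3} ≫ 1/n is above the triangle threshold p ~ 1/n. Asymptotically E[X] ~ (c³/6)·n^{3(1−α)} = (3³/6)·n^{1} → ∞; triangles are abundant w.h.p.

E[X] ≈ 913.5437; in regime p = Θ(1/n^{2/3}) E[X] diverges (above the triangle threshold p ~ 1/n).


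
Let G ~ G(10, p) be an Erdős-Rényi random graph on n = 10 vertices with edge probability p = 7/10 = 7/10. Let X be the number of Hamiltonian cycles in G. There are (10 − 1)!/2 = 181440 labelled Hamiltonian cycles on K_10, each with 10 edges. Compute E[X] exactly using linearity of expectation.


K_10 has (10 − 1)!/2 = 181440 labelled Hamiltonian cycles.
For each such Hamiltonian cycle H, let X_H = 1 if all 10 edges of H are present in G. Then P[X_H = 1] = p^{10} = (7/10)^{10} = 282475249/10000000000.
By linearity: E[X] = Σ_H E[X_H] = 181440 · p^{10} = 181440 · 282475249/10000000000 = 160163466183/31250000.
Numerically: E[X] ≈ 5125.2.

E[X] = 181440 · (7/10)^{10} = 160163466183/31250000 ≈ 5125.2.


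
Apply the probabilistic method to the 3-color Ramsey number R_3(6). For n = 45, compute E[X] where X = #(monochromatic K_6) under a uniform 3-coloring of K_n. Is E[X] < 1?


E[X] = C(45, 6) · 3^{1 − 15} = 8145060 · 3^{−14} = 8145060/4782969.
As a reduced fraction: E[X] = 2715020/1594323 ≈ 1.7029.
Is E[X] < 1? NO.
Since E[X] ≥ 1, the first-moment bound is inconclusive at n = 45; it does NOT by itself certify R_3(6) > 45.

E[X] = 2715020/1594323 ≈ 1.7029; E[X] ≥ 1; first-moment method inconclusive here.


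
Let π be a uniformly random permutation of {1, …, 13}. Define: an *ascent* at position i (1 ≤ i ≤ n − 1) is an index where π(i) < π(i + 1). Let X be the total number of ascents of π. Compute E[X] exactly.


Write X = Σ X_I over i = 1, …, 12, with X_I the indicator of one ascent.
There are 12 indicators.
For each fixed i, the pair (π(i), π(i+1)) is a uniformly random ordered pair of distinct values from {1, …, 13}; by symmetry P[π(i) < π(i+1)] = 1/2.
By linearity: E[X] = 12 · (1/2) = (13 − 1) · (1/2) = 6 ≈ 6.000000.

E[X] = 6 = 6.000000.


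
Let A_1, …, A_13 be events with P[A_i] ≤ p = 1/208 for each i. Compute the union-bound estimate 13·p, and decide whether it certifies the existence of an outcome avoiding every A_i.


Union bound: P[∪_{i=1}^{13} A_i] ≤ Σ_i P[A_i] ≤ 13·p = 13·(1/208) = 1/16.
Numerically: 1/16 ≈ 0.062500.
Is 1/16 < 1? YES.
Since P[∪ A_i] ≤ 1/16 < 1, the complement has P[∩ A_i^c] ≥ 1 − 1/16 = 15/16 > 0, so some outcome avoids every A_i.

13·p = 1/16 ≈ 0.062500; existence CERTIFIED by the union bound.


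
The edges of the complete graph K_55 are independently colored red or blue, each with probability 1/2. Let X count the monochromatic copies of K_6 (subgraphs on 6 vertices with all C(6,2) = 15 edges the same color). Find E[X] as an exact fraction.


Let X = Σ_S X_S over the C(55, 6) = 28989675 subsets S of size 6, where X_S = 1 if the K_6 on S is monochromatic.
For a fixed S, the K_6 on S has C(6, 2) = 15 edges. P[all 15 edges red] = (1/2)^15, and likewise for blue, so P[monochromatic] = 2·(1/2)^15 = 2^{1 − 15} = 1/16384.
By linearity: E[X] = C(55, 6) · 2^{1 − 15} = 28989675 · 1/16384 = 28989675/16384.
Numerically: E[X] ≈ 1769.389.

E[X] = C(55,6)·2^(1−C(6,2)) = 28989675/16384 ≈ 1769.389.


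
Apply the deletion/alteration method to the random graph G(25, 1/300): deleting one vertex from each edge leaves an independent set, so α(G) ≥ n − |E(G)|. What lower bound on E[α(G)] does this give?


E[|E(G)|] = C(25, 2)·p = 300 · (1/300) = 1.
E[α(G)] ≥ n − E[|E(G)|] = 25 − 1 = 24.
Numerically: ≈ 24.000.
(This is only a lower bound; the true E[α(G)] may be larger.)

E[α(G)] ≥ 24 ≈ 24.000.


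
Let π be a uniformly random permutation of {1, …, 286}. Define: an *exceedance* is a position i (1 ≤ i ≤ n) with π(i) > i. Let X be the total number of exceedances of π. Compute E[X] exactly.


Write X = Σ_{i=1}^{286} X_i, where X_i = 1_{π(i) > i}.
For each fixed i, π(i) is uniform over {1, …, 286} (marginal of a uniform permutation), so P[π(i) > i] = (n − i)/n. Summing: Σ_{i=1}^{286} (n − i)/n = (0 + 1 + … + 285)/286 = 286(286 − 1)/(2·286) = (286 − 1)/2.
Hence E[X] = Σ_{i=1}^{286} (286 − i)/286 = 285/2 ≈ 142.5000.

E[X] = 285/2 = 142.5000.


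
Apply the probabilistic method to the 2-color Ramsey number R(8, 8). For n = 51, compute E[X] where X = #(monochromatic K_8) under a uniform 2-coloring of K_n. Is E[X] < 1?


E[X] = C(51, 8) · 2^{1 − 28} = 636763050 · 2^{−27} = 636763050/134217728.
As a reduced fraction: E[X] = 318381525/67108864 ≈ 4.744254.
Is E[X] < 1? NO.
Since E[X] ≥ 1, the first-moment bound is inconclusive at n = 51; it does NOT by itself certify R(8, 8) > 51.

E[X] = 318381525/67108864 ≈ 4.744254; E[X] ≥ 1; first-moment method inconclusive here.


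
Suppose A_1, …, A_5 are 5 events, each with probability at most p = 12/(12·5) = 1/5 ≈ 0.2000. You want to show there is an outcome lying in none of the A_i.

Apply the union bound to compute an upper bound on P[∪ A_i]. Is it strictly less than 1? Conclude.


Union bound: P[∪_{i=1}^{5} A_i] ≤ Σ_i P[A_i] ≤ 5·p = 5·(1/5) = 1.
Numerically: 1 ≈ 1.0000.
Is 1 < 1? NO.
Since the bound 1 is ≥ 1, the union bound is uninformative here; it does NOT by itself certify existence.

5·p = 1 ≈ 1.0000; existence NOT certified by the union bound.


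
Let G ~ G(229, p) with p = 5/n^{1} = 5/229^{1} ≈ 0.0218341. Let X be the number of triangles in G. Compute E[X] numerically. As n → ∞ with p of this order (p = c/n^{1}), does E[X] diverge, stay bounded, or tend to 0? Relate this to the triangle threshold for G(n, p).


Number of potential triangles: C(229, 3) = 1975354.
Each occurs with probability p³ ≈ (0.0218341)³ ≈ 1.04088696e-05.
By linearity: E[X] = C(229, 3)·p³ ≈ 1975354 · 1.04088696e-05 ≈ 20.561202.
Here α = 1, so p = 5/n is exactly at the triangle threshold p ~ 1/n. Asymptotically E[X] → c³/6 = 5³/6 = 125/6 ≈ 20.833333, a bounded constant. In this regime the triangle count is asymptotically Poisson(c³/6).

E[X] ≈ 20.561202; in regime p = Θ(1/n^{1}) E[X] stays bounded (at the triangle threshold p ~ 1/n).


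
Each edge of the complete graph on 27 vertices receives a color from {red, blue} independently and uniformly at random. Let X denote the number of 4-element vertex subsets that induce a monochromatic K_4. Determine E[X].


Let X = Σ_S X_S over the C(27, 4) = 17550 subsets S of size 4, where X_S = 1 if the K_4 on S is monochromatic.
For a fixed S, the K_4 on S has C(4, 2) = 6 edges. P[all 6 edges red] = (1/2)^6, and likewise for blue, so P[monochromatic] = 2·(1/2)^6 = 2^{1 − 6} = 1/32.
Summing: E[X] = C(27, 4) · 2^{1 − 6} = 17550 · 1/32 = 8775/16.
Numerically: E[X] ≈ 548.438.

E[X] = C(27,4)·2^(1−C(4,2)) = 8775/16 ≈ 548.438.


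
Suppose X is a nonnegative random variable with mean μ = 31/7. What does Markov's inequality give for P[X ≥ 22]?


μ = E[X] = 31/7, a = 22.
Markov: P[X ≥ 22] ≤ μ/a = (31/7)/22 = 31/154.
Numerically: ≈ 0.201299.
(Since a = 22 > μ = 4.428571, the bound 31/154 is < 1 and informative.)

P[X ≥ 22] ≤ 31/154 ≈ 0.201299.


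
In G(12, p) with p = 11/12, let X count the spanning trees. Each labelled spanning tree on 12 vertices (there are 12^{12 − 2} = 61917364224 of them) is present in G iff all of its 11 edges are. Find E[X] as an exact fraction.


K_12 has 12^{12 − 2} = 61917364224 labelled spanning trees.
For each such spanning tree H, let X_H = 1 if all 11 edges of H are present in G. Then P[X_H = 1] = p^{11} = (11/12)^{11} = 285311670611/743008370688.
By linearity: E[X] = Σ_H E[X_H] = 61917364224 · p^{11} = 61917364224 · 285311670611/743008370688 = 285311670611/12.
Numerically: E[X] ≈ 2.378e+10.

E[X] = 61917364224 · (11/12)^{11} = 285311670611/12 ≈ 2.378e+10.


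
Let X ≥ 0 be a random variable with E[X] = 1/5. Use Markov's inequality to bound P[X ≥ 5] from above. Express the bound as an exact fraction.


μ = E[X] = 1/5, a = 5.
Markov: P[X ≥ 5] ≤ μ/a = (1/5)/5 = 1/25.
Numerically: ≈ 0.04000.
(Since a = 5 > μ = 0.20000, the bound 1/25 is < 1 and informative.)

P[X ≥ 5] ≤ 1/25 ≈ 0.04000.


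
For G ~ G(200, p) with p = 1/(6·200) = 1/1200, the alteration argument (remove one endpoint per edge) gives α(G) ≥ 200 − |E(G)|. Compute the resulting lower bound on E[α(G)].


E[|E(G)|] = C(200, 2)·p = 19900 · (1/1200) = 199/12.
E[α(G)] ≥ n − E[|E(G)|] = 200 − 199/12 = 2201/12.
Numerically: ≈ 183.417.
(This is only a lower bound; the true E[α(G)] may be larger.)

E[α(G)] ≥ 2201/12 ≈ 183.417.


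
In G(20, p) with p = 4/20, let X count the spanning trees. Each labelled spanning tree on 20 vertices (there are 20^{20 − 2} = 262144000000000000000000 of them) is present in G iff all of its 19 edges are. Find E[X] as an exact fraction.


K_20 has 20^{20 − 2} = 262144000000000000000000 labelled spanning trees.
For each such spanning tree H, let X_H = 1 if all 19 edges of H are present in G. Then P[X_H = 1] = p^{19} = (1/5)^{19} = 1/19073486328125.
By linearity of expectation: E[X] = Σ_H E[X_H] = 262144000000000000000000 · p^{19} = 262144000000000000000000 · 1/19073486328125 = 68719476736/5.
Numerically: E[X] ≈ 1.37439e+10.

E[X] = 262144000000000000000000 · (1/5)^{19} = 68719476736/5 ≈ 1.37439e+10.


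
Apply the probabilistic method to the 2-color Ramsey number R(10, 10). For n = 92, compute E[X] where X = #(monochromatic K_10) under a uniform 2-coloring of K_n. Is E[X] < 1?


E[X] = C(92, 10) · 2^{1 − 45} = 7210666060598 · 2^{−44} = 7210666060598/17592186044416.
As a reduced fraction: E[X] = 3605333030299/8796093022208 ≈ 0.40988.
Is E[X] < 1? YES.
Since E[X] < 1, there exists a 2-coloring of K_{92} with no monochromatic K_10; hence R(10, 10) > 92.

E[X] = 3605333030299/8796093022208 ≈ 0.40988; E[X] < 1, so R(10, 10) > 92.


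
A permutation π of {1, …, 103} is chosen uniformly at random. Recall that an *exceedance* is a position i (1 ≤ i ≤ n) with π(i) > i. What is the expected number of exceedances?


Write X = Σ_{i=1}^{103} X_i, where X_i = 1_{π(i) > i}.
For each fixed i, π(i) is uniform over {1, …, 103} (marginal of a uniform permutation), so P[π(i) > i] = (n − i)/n. Summing: Σ_{i=1}^{103} (n − i)/n = (0 + 1 + … + 102)/103 = 103(103 − 1)/(2·103) = (103 − 1)/2.
Hence E[X] = Σ_{i=1}^{103} (103 − i)/103 = 51 ≈ 51.0000.

E[X] = 51 = 51.0000.


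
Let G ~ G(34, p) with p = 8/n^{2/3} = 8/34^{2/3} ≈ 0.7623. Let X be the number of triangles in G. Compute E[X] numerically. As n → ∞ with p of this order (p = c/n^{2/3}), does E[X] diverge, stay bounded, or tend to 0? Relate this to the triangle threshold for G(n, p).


Number of potential triangles: C(34, 3) = 5984.
Each occurs with probability p³ ≈ (0.7623)³ ≈ 4.429066e-01.
By linearity: E[X] = C(34, 3)·p³ ≈ 5984 · 4.429066e-01 ≈ 2650.3529.
Since α = 2/3 < 1, p = c/n^{2/3} ≫ 1/n is above the triangle threshold p ~ 1/n. Asymptotically E[X] ~ (c³/6)·n^{3(1−α)} = (8³/6)·n^{1} → ∞; triangles are abundant w.h.p.

E[X] ≈ 2650.3529; in regime p = Θ(1/n^{2/3}) E[X] diverges (above the triangle threshold p ~ 1/n).


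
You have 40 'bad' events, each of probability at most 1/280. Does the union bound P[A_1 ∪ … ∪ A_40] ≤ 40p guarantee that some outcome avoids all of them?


Union bound: P[∪_{i=1}^{40} A_i] ≤ Σ_i P[A_i] ≤ 40·p = 40·(1/280) = 1/7.
Numerically: 1/7 ≈ 0.1429.
Is 1/7 < 1? YES.
Since P[∪ A_i] ≤ 1/7 < 1, the complement has P[∩ A_i^c] ≥ 1 − 1/7 = 6/7 > 0, so some outcome avoids every A_i.

40·p = 1/7 ≈ 0.1429; existence CERTIFIED by the union bound.


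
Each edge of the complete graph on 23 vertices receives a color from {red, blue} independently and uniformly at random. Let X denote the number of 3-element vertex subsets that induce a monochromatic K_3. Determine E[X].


Let X = Σ_S X_S over the C(23, 3) = 1771 subsets S of size 3, where X_S = 1 if the K_3 on S is monochromatic.
For a fixed S, the K_3 on S has C(3, 2) = 3 edges. P[all 3 edges red] = (1/2)^3, and likewise for blue, so P[monochromatic] = 2·(1/2)^3 = 2^{1 − 3} = 1/4.
Summing: E[X] = C(23, 3) · 2^{1 − 3} = 1771 · 1/4 = 1771/4.
Numerically: E[X] ≈ 442.750000.

E[X] = C(23,3)·2^(1−C(3,2)) = 1771/4 ≈ 442.750000.


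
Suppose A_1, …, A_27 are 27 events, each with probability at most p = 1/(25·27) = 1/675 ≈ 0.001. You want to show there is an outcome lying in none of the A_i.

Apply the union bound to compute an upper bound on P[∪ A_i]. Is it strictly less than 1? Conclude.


Union bound: P[∪_{i=1}^{27} A_i] ≤ Σ_i P[A_i] ≤ 27·p = 27·(1/675) = 1/25.
Numerically: 1/25 ≈ 0.040.
Is 1/25 < 1? YES.
Since P[∪ A_i] ≤ 1/25 < 1, the complement has P[∩ A_i^c] ≥ 1 − 1/25 = 24/25 > 0, so some outcome avoids every A_i.

27·p = 1/25 ≈ 0.040; existence CERTIFIED by the union bound.


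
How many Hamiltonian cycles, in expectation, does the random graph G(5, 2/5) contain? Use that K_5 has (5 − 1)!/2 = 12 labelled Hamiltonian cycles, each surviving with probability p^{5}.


K_5 has (5 − 1)!/2 = 12 labelled Hamiltonian cycles.
For each such Hamiltonian cycle H, let X_H = 1 if all 5 edges of H are present in G. Then P[X_H = 1] = p^{5} = (2/5)^{5} = 32/3125.
By linearity of expectation: E[X] = Σ_H E[X_H] = 12 · p^{5} = 12 · 32/3125 = 384/3125.
Numerically: E[X] ≈ 0.1229.

E[X] = 12 · (2/5)^{5} = 384/3125 ≈ 0.1229.


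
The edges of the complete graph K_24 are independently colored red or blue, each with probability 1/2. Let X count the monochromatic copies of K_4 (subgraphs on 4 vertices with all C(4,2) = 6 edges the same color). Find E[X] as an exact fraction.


Let X = Σ_S X_S over the C(24, 4) = 10626 subsets S of size 4, where X_S = 1 if the K_4 on S is monochromatic.
For a fixed S, the K_4 on S has C(4, 2) = 6 edges. P[all 6 edges red] = (1/2)^6, and likewise for blue, so P[monochromatic] = 2·(1/2)^6 = 2^{1 − 6} = 1/32.
By linearity: E[X] = C(24, 4) · 2^{1 − 6} = 10626 · 1/32 = 5313/16.
Numerically: E[X] ≈ 332.062.

E[X] = C(24,4)·2^(1−C(4,2)) = 5313/16 ≈ 332.062.


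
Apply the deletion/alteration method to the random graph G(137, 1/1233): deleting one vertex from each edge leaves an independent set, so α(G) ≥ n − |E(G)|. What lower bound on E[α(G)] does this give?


E[|E(G)|] = C(137, 2)·p = 9316 · (1/1233) = 68/9.
E[α(G)] ≥ n − E[|E(G)|] = 137 − 68/9 = 1165/9.
Numerically: ≈ 129.444.
(This is only a lower bound; the true E[α(G)] may be larger.)

E[α(G)] ≥ 1165/9 ≈ 129.444.


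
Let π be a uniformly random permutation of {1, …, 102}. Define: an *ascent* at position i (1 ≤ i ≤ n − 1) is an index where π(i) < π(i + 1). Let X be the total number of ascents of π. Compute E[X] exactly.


Write X = Σ X_I over i = 1, …, 101, with X_I the indicator of one ascent.
There are 101 indicators.
For each fixed i, the pair (π(i), π(i+1)) is a uniformly random ordered pair of distinct values from {1, …, 102}; by symmetry P[π(i) < π(i+1)] = 1/2.
By linearity: E[X] = 101 · (1/2) = (102 − 1) · (1/2) = 101/2 ≈ 50.500000.

E[X] = 101/2 = 50.500000.


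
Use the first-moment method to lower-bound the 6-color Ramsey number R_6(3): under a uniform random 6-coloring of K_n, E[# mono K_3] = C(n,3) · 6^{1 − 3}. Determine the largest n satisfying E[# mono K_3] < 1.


We need C(n, 3) · 6^{1 − 3} < 1, i.e. C(n, 3) < 6^{3 − 1} = 36.
Check values of n near the boundary:
  n = 5: C(5, 3) = 10; 10 < 36? YES
  n = 6: C(6, 3) = 20; 20 < 36? YES
  n = 7: C(7, 3) = 35; 35 < 36? YES
  n = 8: C(8, 3) = 56; 56 < 36? NO
The largest n with C(n, 3) < 36 is n = 7 (where E[X] = 35/36 ≈ 0.97222). Hence R_6(3) > 7, i.e. R_6(3) ≥ 8.

Largest n = 7; hence R_6(3) > 7.


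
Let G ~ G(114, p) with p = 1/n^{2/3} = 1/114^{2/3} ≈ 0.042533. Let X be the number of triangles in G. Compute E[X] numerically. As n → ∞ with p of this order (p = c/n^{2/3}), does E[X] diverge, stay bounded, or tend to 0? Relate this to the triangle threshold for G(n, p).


Number of potential triangles: C(114, 3) = 240464.
Each occurs with probability p³ ≈ (0.042533)³ ≈ 7.6946753e-05.
By linearity: E[X] = C(114, 3)·p³ ≈ 240464 · 7.6946753e-05 ≈ 18.50292.
Since α = 2/3 < 1, p = c/n^{2/3} ≫ 1/n is above the triangle threshold p ~ 1/n. Asymptotically E[X] ~ (c³/6)·n^{3(1−α)} = (1³/6)·n^{1} → ∞; triangles are abundant w.h.p.

E[X] ≈ 18.50292; in regime p = Θ(1/n^{2/3}) E[X] diverges (above the triangle threshold p ~ 1/n).


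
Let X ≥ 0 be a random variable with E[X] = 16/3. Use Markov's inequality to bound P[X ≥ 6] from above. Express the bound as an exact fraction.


μ = E[X] = 16/3, a = 6.
Markov: P[X ≥ 6] ≤ μ/a = (16/3)/6 = 8/9.
Numerically: ≈ 0.889.
(Since a = 6 > μ = 5.333, the bound 8/9 is < 1 and informative.)

P[X ≥ 6] ≤ 8/9 ≈ 0.889.


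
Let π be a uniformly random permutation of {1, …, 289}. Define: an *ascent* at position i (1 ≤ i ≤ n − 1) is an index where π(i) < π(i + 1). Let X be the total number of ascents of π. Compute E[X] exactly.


Write X = Σ X_I over i = 1, …, 288, with X_I the indicator of one ascent.
There are 288 indicators.
For each fixed i, the pair (π(i), π(i+1)) is a uniformly random ordered pair of distinct values from {1, …, 289}; by symmetry P[π(i) < π(i+1)] = 1/2.
By linearity: E[X] = 288 · (1/2) = (289 − 1) · (1/2) = 144 ≈ 144.000000.

E[X] = 144 = 144.000000.


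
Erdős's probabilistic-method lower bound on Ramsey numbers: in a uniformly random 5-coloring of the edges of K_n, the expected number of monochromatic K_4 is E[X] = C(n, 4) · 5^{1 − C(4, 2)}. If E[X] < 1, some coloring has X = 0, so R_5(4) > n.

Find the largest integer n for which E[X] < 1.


We need C(n, 4) · 5^{1 − 6} < 1, i.e. C(n, 4) < 5^{6 − 1} = 3125.
Check values of n near the boundary:
  n = 12: C(12, 4) = 495; 495 < 3125? YES
  n = 13: C(13, 4) = 715; 715 < 3125? YES
  n = 14: C(14, 4) = 1001; 1001 < 3125? YES
  n = 15: C(15, 4) = 1365; 1365 < 3125? YES
  n = 16: C(16, 4) = 1820; 1820 < 3125? YES
  n = 17: C(17, 4) = 2380; 2380 < 3125? YES
  n = 18: C(18, 4) = 3060; 3060 < 3125? YES
  n = 19: C(19, 4) = 3876; 3876 < 3125? NO
  n = 20: C(20, 4) = 4845; 4845 < 3125? NO
  n = 21: C(21, 4) = 5985; 5985 < 3125? NO
The largest n with C(n, 4) < 3125 is n = 18 (where E[X] = 612/625 ≈ 0.9792). Hence R_5(4) > 18, i.e. R_5(4) ≥ 19.

Largest n = 18; hence R_5(4) > 18.


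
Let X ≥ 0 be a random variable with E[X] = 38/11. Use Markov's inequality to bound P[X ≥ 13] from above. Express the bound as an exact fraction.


μ = E[X] = 38/11, a = 13.
Markov: P[X ≥ 13] ≤ μ/a = (38/11)/13 = 38/143.
Numerically: ≈ 0.26573.
(Since a = 13 > μ = 3.45455, the bound 38/143 is < 1 and informative.)

P[X ≥ 13] ≤ 38/143 ≈ 0.26573.


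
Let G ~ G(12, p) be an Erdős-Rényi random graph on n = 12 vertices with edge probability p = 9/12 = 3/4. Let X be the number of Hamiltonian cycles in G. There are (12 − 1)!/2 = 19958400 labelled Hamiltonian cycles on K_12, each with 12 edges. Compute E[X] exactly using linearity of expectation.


K_12 has (12 − 1)!/2 = 19958400 labelled Hamiltonian cycles.
For each such Hamiltonian cycle H, let X_H = 1 if all 12 edges of H are present in G. Then P[X_H = 1] = p^{12} = (3/4)^{12} = 531441/16777216.
By linearity of expectation: E[X] = Σ_H E[X_H] = 19958400 · p^{12} = 19958400 · 531441/16777216 = 82864937925/131072.
Numerically: E[X] ≈ 632209.

E[X] = 19958400 · (3/4)^{12} = 82864937925/131072 ≈ 632209.


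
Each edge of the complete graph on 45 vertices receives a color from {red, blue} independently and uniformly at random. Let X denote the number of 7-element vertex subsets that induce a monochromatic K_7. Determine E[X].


Let X = Σ_S X_S over the C(45, 7) = 45379620 subsets S of size 7, where X_S = 1 if the K_7 on S is monochromatic.
For a fixed S, the K_7 on S has C(7, 2) = 21 edges. P[all 21 edges red] = (1/2)^21, and likewise for blue, so P[monochromatic] = 2·(1/2)^21 = 2^{1 − 21} = 1/1048576.
Summing: E[X] = C(45, 7) · 2^{1 − 21} = 45379620 · 1/1048576 = 11344905/262144.
Numerically: E[X] ≈ 43.27738.

E[X] = C(45,7)·2^(1−C(7,2)) = 11344905/262144 ≈ 43.27738.


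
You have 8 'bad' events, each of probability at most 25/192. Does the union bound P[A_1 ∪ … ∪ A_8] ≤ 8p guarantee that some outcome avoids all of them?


Union bound: P[∪_{i=1}^{8} A_i] ≤ Σ_i P[A_i] ≤ 8·p = 8·(25/192) = 25/24.
Numerically: 25/24 ≈ 1.041667.
Is 25/24 < 1? NO.
Since the bound 25/24 is ≥ 1, the union bound is uninformative here; it does NOT by itself certify existence.

8·p = 25/24 ≈ 1.041667; existence NOT certified by the union bound.


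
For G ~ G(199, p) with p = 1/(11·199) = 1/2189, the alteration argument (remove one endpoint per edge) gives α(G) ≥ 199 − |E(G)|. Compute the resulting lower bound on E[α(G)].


E[|E(G)|] = C(199, 2)·p = 19701 · (1/2189) = 9.
E[α(G)] ≥ n − E[|E(G)|] = 199 − 9 = 190.
Numerically: ≈ 190.000.
(This is only a lower bound; the true E[α(G)] may be larger.)

E[α(G)] ≥ 190 ≈ 190.000.


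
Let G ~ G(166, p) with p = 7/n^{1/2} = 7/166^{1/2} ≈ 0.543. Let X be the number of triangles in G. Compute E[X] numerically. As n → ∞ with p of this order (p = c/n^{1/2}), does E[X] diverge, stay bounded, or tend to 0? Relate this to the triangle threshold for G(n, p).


Number of potential triangles: C(166, 3) = 748660.
Each occurs with probability p³ ≈ (0.543)³ ≈ 1.60373e-01.
By linearity: E[X] = C(166, 3)·p³ ≈ 748660 · 1.60373e-01 ≈ 120065.053.
Since α = 1/2 < 1, p = c/n^{1/2} ≫ 1/n is above the triangle threshold p ~ 1/n. Asymptotically E[X] ~ (c³/6)·n^{3(1−α)} = (7³/6)·n^{1.5} → ∞; triangles are abundant w.h.p.

E[X] ≈ 120065.053; in regime p = Θ(1/n^{1/2}) E[X] diverges (above the triangle threshold p ~ 1/n).


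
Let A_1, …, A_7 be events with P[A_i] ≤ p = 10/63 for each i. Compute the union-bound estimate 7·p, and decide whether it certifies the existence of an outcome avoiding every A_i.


Union bound: P[∪_{i=1}^{7} A_i] ≤ Σ_i P[A_i] ≤ 7·p = 7·(10/63) = 10/9.
Numerically: 10/9 ≈ 1.11111.
Is 10/9 < 1? NO.
Since the bound 10/9 is ≥ 1, the union bound is uninformative here; it does NOT by itself certify existence.

7·p = 10/9 ≈ 1.11111; existence NOT certified by the union bound.


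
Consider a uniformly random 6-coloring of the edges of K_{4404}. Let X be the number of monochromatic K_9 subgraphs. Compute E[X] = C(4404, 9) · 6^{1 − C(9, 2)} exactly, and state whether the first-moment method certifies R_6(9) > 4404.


E[X] = C(4404, 9) · 6^{1 − 36} = 1703375445537161676647015880 · 6^{−35} = 1703375445537161676647015880/1719070799748422591028658176.
As a reduced fraction: E[X] = 70973976897381736526958995/71627949989517607959527424 ≈ 0.99087.
Is E[X] < 1? YES.
Since E[X] < 1, there exists a 6-coloring of K_{4404} with no monochromatic K_9; hence R_6(9) > 4404.

E[X] = 70973976897381736526958995/71627949989517607959527424 ≈ 0.99087; E[X] < 1, so R_6(9) > 4404.
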